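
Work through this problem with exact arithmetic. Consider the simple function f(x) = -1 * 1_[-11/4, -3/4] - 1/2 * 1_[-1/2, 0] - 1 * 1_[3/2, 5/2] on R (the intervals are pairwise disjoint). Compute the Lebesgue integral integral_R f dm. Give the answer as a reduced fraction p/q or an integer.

For a simple function f = sum_i c_i * 1_{A_i} with disjoint A_i,
  integral f dm = sum_i c_i * m(A_i).
Lengths of the A_i:
  m(A_1) = -3/4 - (-11/4) = 2.
  m(A_2) = 0 - (-1/2) = 1/2.
  m(A_3) = 5/2 - 3/2 = 1.
Contributions c_i * m(A_i):
  (-1) * (2) = -2.
  (-1/2) * (1/2) = -1/4.
  (-1) * (1) = -1.
Total: -2 - 1/4 - 1 = -13/4.

-13/4


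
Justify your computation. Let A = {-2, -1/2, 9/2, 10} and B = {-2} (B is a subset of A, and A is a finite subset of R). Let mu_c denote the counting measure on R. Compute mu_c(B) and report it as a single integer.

Counting measure assigns mu_c(E) = |E| (number of elements) when E is finite.
B has 1 element(s), so mu_c(B) = 1.

1


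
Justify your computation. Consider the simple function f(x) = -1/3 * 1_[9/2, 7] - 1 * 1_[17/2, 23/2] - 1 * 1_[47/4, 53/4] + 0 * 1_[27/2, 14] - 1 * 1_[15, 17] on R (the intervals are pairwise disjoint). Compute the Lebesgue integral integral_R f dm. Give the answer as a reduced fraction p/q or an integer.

For a simple function f = sum_i c_i * 1_{A_i} with disjoint A_i,
  integral f dm = sum_i c_i * m(A_i).
Lengths of the A_i:
  m(A_1) = 7 - 9/2 = 5/2.
  m(A_2) = 23/2 - 17/2 = 3.
  m(A_3) = 53/4 - 47/4 = 3/2.
  m(A_4) = 14 - 27/2 = 1/2.
  m(A_5) = 17 - 15 = 2.
Contributions c_i * m(A_i):
  (-1/3) * (5/2) = -5/6.
  (-1) * (3) = -3.
  (-1) * (3/2) = -3/2.
  (0) * (1/2) = 0.
  (-1) * (2) = -2.
Total: -5/6 - 3 - 3/2 + 0 - 2 = -22/3.

-22/3


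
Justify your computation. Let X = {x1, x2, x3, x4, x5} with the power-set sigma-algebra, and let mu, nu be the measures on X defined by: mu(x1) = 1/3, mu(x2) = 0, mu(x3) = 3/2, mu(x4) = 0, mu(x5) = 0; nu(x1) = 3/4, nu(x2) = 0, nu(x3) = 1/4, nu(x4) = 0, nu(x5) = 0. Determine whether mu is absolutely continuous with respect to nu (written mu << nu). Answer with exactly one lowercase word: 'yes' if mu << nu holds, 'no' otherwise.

mu << nu means: every nu-null measurable set is also mu-null; equivalently, for every atom x, if nu({x}) = 0 then mu({x}) = 0.
Checking each atom:
  x1: nu = 3/4 > 0 -> no constraint.
  x2: nu = 0, mu = 0 -> consistent with mu << nu.
  x3: nu = 1/4 > 0 -> no constraint.
  x4: nu = 0, mu = 0 -> consistent with mu << nu.
  x5: nu = 0, mu = 0 -> consistent with mu << nu.
No atom violates the condition. Therefore mu << nu.

yes


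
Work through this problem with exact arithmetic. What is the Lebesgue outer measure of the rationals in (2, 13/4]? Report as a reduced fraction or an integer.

The set Q cap (2, 13/4] is countable (a subset of the countable set Q). Lebesgue outer measure of any countable set is 0: each singleton {q} has m*({q}) = 0, and by countable subadditivity m*(union_k {q_k}) <= sum_k m*({q_k}) = sum_k 0 = 0. The reverse inequality m*(E) >= 0 is automatic. So m*(Q cap (2, 13/4]) = 0.

0


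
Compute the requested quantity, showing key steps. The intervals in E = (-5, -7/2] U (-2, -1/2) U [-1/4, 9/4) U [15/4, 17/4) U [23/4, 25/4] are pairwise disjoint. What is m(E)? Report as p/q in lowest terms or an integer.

For pairwise disjoint intervals, m(union_i I_i) = sum_i m(I_i),
and m is invariant under swapping open/closed endpoints (single points have measure 0).
So m(E) = sum_i (b_i - a_i).
  I_1 has length -7/2 - (-5) = 3/2.
  I_2 has length -1/2 - (-2) = 3/2.
  I_3 has length 9/4 - (-1/4) = 5/2.
  I_4 has length 17/4 - 15/4 = 1/2.
  I_5 has length 25/4 - 23/4 = 1/2.
Summing:
  m(E) = 3/2 + 3/2 + 5/2 + 1/2 + 1/2 = 13/2.

13/2


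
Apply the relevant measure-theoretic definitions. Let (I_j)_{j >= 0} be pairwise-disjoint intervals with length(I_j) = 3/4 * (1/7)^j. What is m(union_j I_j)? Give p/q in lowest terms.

By countable additivity of the Lebesgue measure on pairwise disjoint measurable sets,
  m(union_{j >= 0} I_j) = sum_{j >= 0} m(I_j) = sum_{j >= 0} a * r^j,
  with a = 3/4 and r = 1/7.
Since 0 < r = 1/7 < 1, the geometric series converges:
  sum_{j >= 0} a * r^j = a / (1 - r).
  = 3/4 / (1 - 1/7)
  = 3/4 / (6/7)
  = 7/8.

7/8


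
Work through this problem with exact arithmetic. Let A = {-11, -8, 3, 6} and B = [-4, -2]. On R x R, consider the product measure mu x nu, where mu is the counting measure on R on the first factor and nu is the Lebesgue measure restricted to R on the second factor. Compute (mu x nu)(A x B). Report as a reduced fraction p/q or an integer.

For a measurable rectangle A x B, the product measure satisfies
  (mu x nu)(A x B) = mu(A) * nu(B).
  mu(A) = 4.
  nu(B) = 2.
  (mu x nu)(A x B) = 4 * 2 = 8.

8


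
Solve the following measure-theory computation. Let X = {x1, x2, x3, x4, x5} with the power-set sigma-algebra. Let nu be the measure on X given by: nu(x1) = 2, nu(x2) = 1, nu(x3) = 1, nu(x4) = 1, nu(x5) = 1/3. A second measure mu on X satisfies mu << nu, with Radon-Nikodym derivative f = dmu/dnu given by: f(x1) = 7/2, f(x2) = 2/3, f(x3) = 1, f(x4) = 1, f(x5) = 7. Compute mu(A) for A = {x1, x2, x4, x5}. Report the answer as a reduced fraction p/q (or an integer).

By the defining property of the Radon-Nikodym derivative, for every measurable set A,
  mu(A) = integral_A f dnu.
Since nu is a discrete measure concentrated on the atoms of X, the integral over A reduces to the sum
  mu(A) = sum_{x in A} f(x) * nu({x}).
Computing each term:
  x1: f(x1) * nu(x1) = 7/2 * 2 = 7.
  x2: f(x2) * nu(x2) = 2/3 * 1 = 2/3.
  x4: f(x4) * nu(x4) = 1 * 1 = 1.
  x5: f(x5) * nu(x5) = 7 * 1/3 = 7/3.
Summing: mu(A) = 7 + 2/3 + 1 + 7/3 = 11.

11


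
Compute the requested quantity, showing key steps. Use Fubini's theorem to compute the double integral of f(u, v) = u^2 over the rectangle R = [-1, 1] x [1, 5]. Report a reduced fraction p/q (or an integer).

f(u, v) is a tensor product of a function of u and a function of v, and both factors are bounded continuous (hence Lebesgue integrable) on the rectangle, so Fubini's theorem applies:
  integral_R f d(m x m) = (integral_a1^b1 u^2 du) * (integral_a2^b2 1 dv).
Inner integral in u: integral_{-1}^{1} u^2 du = (1^3 - (-1)^3)/3
  = 2/3.
Inner integral in v: integral_{1}^{5} 1 dv = (5^1 - 1^1)/1
  = 4.
Product: (2/3) * (4) = 8/3.

8/3


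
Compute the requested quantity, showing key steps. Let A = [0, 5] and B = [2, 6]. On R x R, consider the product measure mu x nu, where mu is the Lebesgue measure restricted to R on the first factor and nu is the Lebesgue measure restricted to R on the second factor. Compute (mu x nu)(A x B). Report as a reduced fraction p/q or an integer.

For a measurable rectangle A x B, the product measure satisfies
  (mu x nu)(A x B) = mu(A) * nu(B).
  mu(A) = 5.
  nu(B) = 4.
  (mu x nu)(A x B) = 5 * 4 = 20.

20


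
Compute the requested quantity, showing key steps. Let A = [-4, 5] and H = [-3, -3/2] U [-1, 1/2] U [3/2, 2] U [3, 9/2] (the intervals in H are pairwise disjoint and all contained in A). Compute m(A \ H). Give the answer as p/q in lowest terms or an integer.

The ambient interval has length m(A) = 5 - (-4) = 9.
Since the holes are disjoint and sit inside A, by finite additivity
  m(H) = sum_i (b_i - a_i), and m(A \ H) = m(A) - m(H).
Computing the hole measures:
  m(H_1) = -3/2 - (-3) = 3/2.
  m(H_2) = 1/2 - (-1) = 3/2.
  m(H_3) = 2 - 3/2 = 1/2.
  m(H_4) = 9/2 - 3 = 3/2.
Summed: m(H) = 3/2 + 3/2 + 1/2 + 3/2 = 5.
So m(A \ H) = 9 - 5 = 4.

4


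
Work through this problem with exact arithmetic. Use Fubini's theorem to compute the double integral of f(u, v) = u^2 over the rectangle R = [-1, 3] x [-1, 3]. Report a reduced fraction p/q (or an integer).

f(u, v) is a tensor product of a function of u and a function of v, and both factors are bounded continuous (hence Lebesgue integrable) on the rectangle, so Fubini's theorem applies:
  integral_R f d(m x m) = (integral_a1^b1 u^2 du) * (integral_a2^b2 1 dv).
Inner integral in u: integral_{-1}^{3} u^2 du = (3^3 - (-1)^3)/3
  = 28/3.
Inner integral in v: integral_{-1}^{3} 1 dv = (3^1 - (-1)^1)/1
  = 4.
Product: (28/3) * (4) = 112/3.

112/3


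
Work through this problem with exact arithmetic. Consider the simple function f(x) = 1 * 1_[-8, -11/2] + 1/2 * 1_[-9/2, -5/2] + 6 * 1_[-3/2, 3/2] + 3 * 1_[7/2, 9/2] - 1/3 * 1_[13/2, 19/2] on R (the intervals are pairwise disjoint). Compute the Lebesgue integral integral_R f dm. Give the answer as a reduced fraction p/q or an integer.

For a simple function f = sum_i c_i * 1_{A_i} with disjoint A_i,
  integral f dm = sum_i c_i * m(A_i).
Lengths of the A_i:
  m(A_1) = -11/2 - (-8) = 5/2.
  m(A_2) = -5/2 - (-9/2) = 2.
  m(A_3) = 3/2 - (-3/2) = 3.
  m(A_4) = 9/2 - 7/2 = 1.
  m(A_5) = 19/2 - 13/2 = 3.
Contributions c_i * m(A_i):
  (1) * (5/2) = 5/2.
  (1/2) * (2) = 1.
  (6) * (3) = 18.
  (3) * (1) = 3.
  (-1/3) * (3) = -1.
Total: 5/2 + 1 + 18 + 3 - 1 = 47/2.

47/2


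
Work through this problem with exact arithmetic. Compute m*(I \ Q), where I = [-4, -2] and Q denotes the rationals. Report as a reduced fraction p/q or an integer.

The interval I = [-4, -2] has m(I) = -2 - (-4) = 2 (endpoints are measure-zero, so open/closed/half-open agree). Write I = (I cap Q) u (I \ Q). The rationals in I are countable, so m*(I cap Q) = 0 (cover each rational by intervals whose total length is arbitrarily small). By countable subadditivity m*(I) <= m*(I cap Q) + m*(I \ Q), hence m*(I \ Q) >= m(I) = 2. The reverse inequality m*(I \ Q) <= m*(I) = 2 is trivial since (I \ Q) is a subset of I. Therefore m*(I \ Q) = 2.

2


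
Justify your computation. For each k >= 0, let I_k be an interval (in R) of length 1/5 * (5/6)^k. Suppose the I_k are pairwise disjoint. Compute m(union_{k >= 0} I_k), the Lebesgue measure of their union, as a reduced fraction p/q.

By countable additivity of the Lebesgue measure on pairwise disjoint measurable sets,
  m(union_{k >= 0} I_k) = sum_{k >= 0} m(I_k) = sum_{k >= 0} a * r^k,
  with a = 1/5 and r = 5/6.
Since 0 < r = 5/6 < 1, the geometric series converges:
  sum_{k >= 0} a * r^k = a / (1 - r).
  = 1/5 / (1 - 5/6)
  = 1/5 / (1/6)
  = 6/5.

6/5


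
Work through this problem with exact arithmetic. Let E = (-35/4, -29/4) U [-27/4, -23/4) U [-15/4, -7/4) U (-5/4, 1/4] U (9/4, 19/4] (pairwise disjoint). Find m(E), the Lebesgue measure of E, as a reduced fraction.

For pairwise disjoint intervals, m(union_i I_i) = sum_i m(I_i),
and m is invariant under swapping open/closed endpoints (single points have measure 0).
So m(E) = sum_i (b_i - a_i).
  I_1 has length -29/4 - (-35/4) = 3/2.
  I_2 has length -23/4 - (-27/4) = 1.
  I_3 has length -7/4 - (-15/4) = 2.
  I_4 has length 1/4 - (-5/4) = 3/2.
  I_5 has length 19/4 - 9/4 = 5/2.
Summing:
  m(E) = 3/2 + 1 + 2 + 3/2 + 5/2 = 17/2.

17/2


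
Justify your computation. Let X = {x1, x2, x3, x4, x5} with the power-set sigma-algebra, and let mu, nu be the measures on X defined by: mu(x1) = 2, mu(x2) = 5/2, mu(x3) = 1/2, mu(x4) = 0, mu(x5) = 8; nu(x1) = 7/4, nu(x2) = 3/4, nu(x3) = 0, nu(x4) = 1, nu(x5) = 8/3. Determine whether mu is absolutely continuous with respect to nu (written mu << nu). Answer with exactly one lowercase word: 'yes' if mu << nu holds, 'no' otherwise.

mu << nu means: every nu-null measurable set is also mu-null; equivalently, for every atom x, if nu({x}) = 0 then mu({x}) = 0.
Checking each atom:
  x1: nu = 7/4 > 0 -> no constraint.
  x2: nu = 3/4 > 0 -> no constraint.
  x3: nu = 0, mu = 1/2 > 0 -> violates mu << nu.
  x4: nu = 1 > 0 -> no constraint.
  x5: nu = 8/3 > 0 -> no constraint.
The atom(s) x3 violate the condition (nu = 0 but mu > 0). Therefore mu is NOT absolutely continuous w.r.t. nu.

no


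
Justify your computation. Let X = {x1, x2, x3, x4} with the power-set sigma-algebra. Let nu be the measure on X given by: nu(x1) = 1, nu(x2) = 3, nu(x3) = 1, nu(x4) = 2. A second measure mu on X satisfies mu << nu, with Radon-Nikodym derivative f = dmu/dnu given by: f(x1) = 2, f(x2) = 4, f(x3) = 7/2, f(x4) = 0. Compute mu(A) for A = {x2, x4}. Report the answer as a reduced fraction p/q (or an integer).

By the defining property of the Radon-Nikodym derivative, for every measurable set A,
  mu(A) = integral_A f dnu.
Since nu is a discrete measure concentrated on the atoms of X, the integral over A reduces to the sum
  mu(A) = sum_{x in A} f(x) * nu({x}).
Computing each term:
  x2: f(x2) * nu(x2) = 4 * 3 = 12.
  x4: f(x4) * nu(x4) = 0 * 2 = 0.
Summing: mu(A) = 12 + 0 = 12.

12


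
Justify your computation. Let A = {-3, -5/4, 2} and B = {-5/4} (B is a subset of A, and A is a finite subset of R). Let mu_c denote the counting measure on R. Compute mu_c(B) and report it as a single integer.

Counting measure assigns mu_c(E) = |E| (number of elements) when E is finite.
B has 1 element(s), so mu_c(B) = 1.

1


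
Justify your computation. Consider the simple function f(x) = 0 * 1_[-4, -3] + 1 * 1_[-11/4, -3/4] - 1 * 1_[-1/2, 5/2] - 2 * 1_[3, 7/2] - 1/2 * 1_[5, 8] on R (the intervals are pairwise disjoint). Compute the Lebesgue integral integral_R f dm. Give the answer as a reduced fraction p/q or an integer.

For a simple function f = sum_i c_i * 1_{A_i} with disjoint A_i,
  integral f dm = sum_i c_i * m(A_i).
Lengths of the A_i:
  m(A_1) = -3 - (-4) = 1.
  m(A_2) = -3/4 - (-11/4) = 2.
  m(A_3) = 5/2 - (-1/2) = 3.
  m(A_4) = 7/2 - 3 = 1/2.
  m(A_5) = 8 - 5 = 3.
Contributions c_i * m(A_i):
  (0) * (1) = 0.
  (1) * (2) = 2.
  (-1) * (3) = -3.
  (-2) * (1/2) = -1.
  (-1/2) * (3) = -3/2.
Total: 0 + 2 - 3 - 1 - 3/2 = -7/2.

-7/2


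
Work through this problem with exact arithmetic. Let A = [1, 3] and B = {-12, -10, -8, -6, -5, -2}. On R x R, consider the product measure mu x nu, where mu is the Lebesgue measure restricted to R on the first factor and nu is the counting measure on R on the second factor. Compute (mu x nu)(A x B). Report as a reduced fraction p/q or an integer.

For a measurable rectangle A x B, the product measure satisfies
  (mu x nu)(A x B) = mu(A) * nu(B).
  mu(A) = 2.
  nu(B) = 6.
  (mu x nu)(A x B) = 2 * 6 = 12.

12


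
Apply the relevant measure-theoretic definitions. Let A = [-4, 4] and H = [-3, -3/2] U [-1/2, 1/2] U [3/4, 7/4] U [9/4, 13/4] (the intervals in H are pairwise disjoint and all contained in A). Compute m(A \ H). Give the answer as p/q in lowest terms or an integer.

The ambient interval has length m(A) = 4 - (-4) = 8.
Since the holes are disjoint and sit inside A, by finite additivity
  m(H) = sum_i (b_i - a_i), and m(A \ H) = m(A) - m(H).
Computing the hole measures:
  m(H_1) = -3/2 - (-3) = 3/2.
  m(H_2) = 1/2 - (-1/2) = 1.
  m(H_3) = 7/4 - 3/4 = 1.
  m(H_4) = 13/4 - 9/4 = 1.
Summed: m(H) = 3/2 + 1 + 1 + 1 = 9/2.
So m(A \ H) = 8 - 9/2 = 7/2.

7/2


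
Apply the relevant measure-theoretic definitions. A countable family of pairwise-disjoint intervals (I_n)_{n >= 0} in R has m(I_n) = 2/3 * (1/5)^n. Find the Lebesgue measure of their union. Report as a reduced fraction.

By countable additivity of the Lebesgue measure on pairwise disjoint measurable sets,
  m(union_{n >= 0} I_n) = sum_{n >= 0} m(I_n) = sum_{n >= 0} a * r^n,
  with a = 2/3 and r = 1/5.
Since 0 < r = 1/5 < 1, the geometric series converges:
  sum_{n >= 0} a * r^n = a / (1 - r).
  = 2/3 / (1 - 1/5)
  = 2/3 / (4/5)
  = 5/6.

5/6


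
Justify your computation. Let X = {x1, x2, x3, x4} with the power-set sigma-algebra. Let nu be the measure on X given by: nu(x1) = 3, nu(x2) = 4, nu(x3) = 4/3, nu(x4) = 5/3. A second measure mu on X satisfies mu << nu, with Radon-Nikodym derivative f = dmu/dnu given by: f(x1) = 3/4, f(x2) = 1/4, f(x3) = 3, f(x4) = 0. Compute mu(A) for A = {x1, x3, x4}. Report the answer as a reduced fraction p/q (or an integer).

By the defining property of the Radon-Nikodym derivative, for every measurable set A,
  mu(A) = integral_A f dnu.
Since nu is a discrete measure concentrated on the atoms of X, the integral over A reduces to the sum
  mu(A) = sum_{x in A} f(x) * nu({x}).
Computing each term:
  x1: f(x1) * nu(x1) = 3/4 * 3 = 9/4.
  x3: f(x3) * nu(x3) = 3 * 4/3 = 4.
  x4: f(x4) * nu(x4) = 0 * 5/3 = 0.
Summing: mu(A) = 9/4 + 4 + 0 = 25/4.

25/4


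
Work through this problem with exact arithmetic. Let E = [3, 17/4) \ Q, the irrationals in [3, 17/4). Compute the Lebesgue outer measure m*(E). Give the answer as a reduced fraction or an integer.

The interval I = [3, 17/4) has m(I) = 17/4 - 3 = 5/4 (endpoints are measure-zero, so open/closed/half-open agree). Write I = (I cap Q) u (I \ Q). The rationals in I are countable, so m*(I cap Q) = 0 (cover each rational by intervals whose total length is arbitrarily small). By countable subadditivity m*(I) <= m*(I cap Q) + m*(I \ Q), hence m*(I \ Q) >= m(I) = 5/4. The reverse inequality m*(I \ Q) <= m*(I) = 5/4 is trivial since (I \ Q) is a subset of I. Therefore m*(I \ Q) = 5/4.

5/4


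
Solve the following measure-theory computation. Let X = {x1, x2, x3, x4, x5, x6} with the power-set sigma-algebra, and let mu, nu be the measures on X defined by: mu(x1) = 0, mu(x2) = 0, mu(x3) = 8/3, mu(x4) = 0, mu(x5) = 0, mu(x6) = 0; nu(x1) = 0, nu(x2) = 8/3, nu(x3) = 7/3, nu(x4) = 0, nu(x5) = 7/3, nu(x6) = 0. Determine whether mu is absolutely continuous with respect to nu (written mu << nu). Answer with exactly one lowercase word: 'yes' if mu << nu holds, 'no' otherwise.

mu << nu means: every nu-null measurable set is also mu-null; equivalently, for every atom x, if nu({x}) = 0 then mu({x}) = 0.
Checking each atom:
  x1: nu = 0, mu = 0 -> consistent with mu << nu.
  x2: nu = 8/3 > 0 -> no constraint.
  x3: nu = 7/3 > 0 -> no constraint.
  x4: nu = 0, mu = 0 -> consistent with mu << nu.
  x5: nu = 7/3 > 0 -> no constraint.
  x6: nu = 0, mu = 0 -> consistent with mu << nu.
No atom violates the condition. Therefore mu << nu.

yes


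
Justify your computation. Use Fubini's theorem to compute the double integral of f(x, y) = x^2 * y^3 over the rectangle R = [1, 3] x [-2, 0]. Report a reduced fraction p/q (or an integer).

f(x, y) is a tensor product of a function of x and a function of y, and both factors are bounded continuous (hence Lebesgue integrable) on the rectangle, so Fubini's theorem applies:
  integral_R f d(m x m) = (integral_a1^b1 x^2 dx) * (integral_a2^b2 y^3 dy).
Inner integral in x: integral_{1}^{3} x^2 dx = (3^3 - 1^3)/3
  = 26/3.
Inner integral in y: integral_{-2}^{0} y^3 dy = (0^4 - (-2)^4)/4
  = -4.
Product: (26/3) * (-4) = -104/3.

-104/3


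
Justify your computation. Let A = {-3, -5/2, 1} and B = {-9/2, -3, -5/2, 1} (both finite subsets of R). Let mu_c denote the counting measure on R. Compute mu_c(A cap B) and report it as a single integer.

Counting measure on a finite set equals cardinality. mu_c(A cap B) = |A cap B| (elements appearing in both).
Enumerating the elements of A that also lie in B gives 3 element(s).
So mu_c(A cap B) = 3.

3


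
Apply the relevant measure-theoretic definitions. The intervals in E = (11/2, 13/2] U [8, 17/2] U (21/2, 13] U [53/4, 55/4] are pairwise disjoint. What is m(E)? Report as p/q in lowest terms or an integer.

For pairwise disjoint intervals, m(union_i I_i) = sum_i m(I_i),
and m is invariant under swapping open/closed endpoints (single points have measure 0).
So m(E) = sum_i (b_i - a_i).
  I_1 has length 13/2 - 11/2 = 1.
  I_2 has length 17/2 - 8 = 1/2.
  I_3 has length 13 - 21/2 = 5/2.
  I_4 has length 55/4 - 53/4 = 1/2.
Summing:
  m(E) = 1 + 1/2 + 5/2 + 1/2 = 9/2.

9/2


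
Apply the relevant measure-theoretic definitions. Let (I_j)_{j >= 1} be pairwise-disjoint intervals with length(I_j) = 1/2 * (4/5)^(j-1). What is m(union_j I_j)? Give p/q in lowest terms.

By countable additivity of the Lebesgue measure on pairwise disjoint measurable sets,
  m(union_{j >= 1} I_j) = sum_{j >= 1} m(I_j) = sum_{j >= 1} a * r^(j-1),
  with a = 1/2 and r = 4/5.
Since 0 < r = 4/5 < 1, the geometric series converges:
  sum_{j >= 1} a * r^(j-1) = a / (1 - r).
  = 1/2 / (1 - 4/5)
  = 1/2 / (1/5)
  = 5/2.

5/2


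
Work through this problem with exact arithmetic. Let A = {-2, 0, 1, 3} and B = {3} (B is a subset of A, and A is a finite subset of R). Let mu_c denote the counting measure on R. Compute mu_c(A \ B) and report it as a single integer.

Counting measure assigns mu_c(E) = |E| (number of elements) when E is finite. For B subset A, A \ B is the set of elements of A not in B, so |A \ B| = |A| - |B|.
|A| = 4, |B| = 1, so mu_c(A \ B) = 4 - 1 = 3.

3


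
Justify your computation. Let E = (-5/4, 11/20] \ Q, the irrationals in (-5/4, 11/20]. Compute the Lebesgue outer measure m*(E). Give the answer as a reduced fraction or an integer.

The interval I = (-5/4, 11/20] has m(I) = 11/20 - (-5/4) = 9/5 (endpoints are measure-zero, so open/closed/half-open agree). Write I = (I cap Q) u (I \ Q). The rationals in I are countable, so m*(I cap Q) = 0 (cover each rational by intervals whose total length is arbitrarily small). By countable subadditivity m*(I) <= m*(I cap Q) + m*(I \ Q), hence m*(I \ Q) >= m(I) = 9/5. The reverse inequality m*(I \ Q) <= m*(I) = 9/5 is trivial since (I \ Q) is a subset of I. Therefore m*(I \ Q) = 9/5.

9/5


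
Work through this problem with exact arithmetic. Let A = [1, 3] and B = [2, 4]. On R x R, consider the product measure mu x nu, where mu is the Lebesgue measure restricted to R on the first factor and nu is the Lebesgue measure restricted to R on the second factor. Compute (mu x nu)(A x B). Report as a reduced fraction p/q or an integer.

For a measurable rectangle A x B, the product measure satisfies
  (mu x nu)(A x B) = mu(A) * nu(B).
  mu(A) = 2.
  nu(B) = 2.
  (mu x nu)(A x B) = 2 * 2 = 4.

4


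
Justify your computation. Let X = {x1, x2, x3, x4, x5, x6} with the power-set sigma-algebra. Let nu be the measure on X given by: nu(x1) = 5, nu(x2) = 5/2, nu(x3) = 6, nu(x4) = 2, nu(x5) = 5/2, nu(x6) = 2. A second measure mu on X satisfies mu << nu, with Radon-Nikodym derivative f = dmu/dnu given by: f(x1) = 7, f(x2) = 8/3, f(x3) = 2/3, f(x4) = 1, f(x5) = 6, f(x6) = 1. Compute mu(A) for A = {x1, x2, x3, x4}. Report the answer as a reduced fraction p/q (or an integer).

By the defining property of the Radon-Nikodym derivative, for every measurable set A,
  mu(A) = integral_A f dnu.
Since nu is a discrete measure concentrated on the atoms of X, the integral over A reduces to the sum
  mu(A) = sum_{x in A} f(x) * nu({x}).
Computing each term:
  x1: f(x1) * nu(x1) = 7 * 5 = 35.
  x2: f(x2) * nu(x2) = 8/3 * 5/2 = 20/3.
  x3: f(x3) * nu(x3) = 2/3 * 6 = 4.
  x4: f(x4) * nu(x4) = 1 * 2 = 2.
Summing: mu(A) = 35 + 20/3 + 4 + 2 = 143/3.

143/3


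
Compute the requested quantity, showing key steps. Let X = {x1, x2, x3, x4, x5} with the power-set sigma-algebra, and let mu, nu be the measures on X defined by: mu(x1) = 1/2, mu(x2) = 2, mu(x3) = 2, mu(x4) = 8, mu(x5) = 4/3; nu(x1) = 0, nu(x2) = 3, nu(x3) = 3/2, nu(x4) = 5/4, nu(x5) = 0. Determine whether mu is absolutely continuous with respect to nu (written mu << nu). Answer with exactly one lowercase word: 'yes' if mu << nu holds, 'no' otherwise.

mu << nu means: every nu-null measurable set is also mu-null; equivalently, for every atom x, if nu({x}) = 0 then mu({x}) = 0.
Checking each atom:
  x1: nu = 0, mu = 1/2 > 0 -> violates mu << nu.
  x2: nu = 3 > 0 -> no constraint.
  x3: nu = 3/2 > 0 -> no constraint.
  x4: nu = 5/4 > 0 -> no constraint.
  x5: nu = 0, mu = 4/3 > 0 -> violates mu << nu.
The atom(s) x1, x5 violate the condition (nu = 0 but mu > 0). Therefore mu is NOT absolutely continuous w.r.t. nu.

no


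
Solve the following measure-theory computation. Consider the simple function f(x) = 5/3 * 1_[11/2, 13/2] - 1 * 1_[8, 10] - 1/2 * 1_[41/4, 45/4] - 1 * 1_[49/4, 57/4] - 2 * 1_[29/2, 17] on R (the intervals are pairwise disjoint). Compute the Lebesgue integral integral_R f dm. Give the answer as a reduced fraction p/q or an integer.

For a simple function f = sum_i c_i * 1_{A_i} with disjoint A_i,
  integral f dm = sum_i c_i * m(A_i).
Lengths of the A_i:
  m(A_1) = 13/2 - 11/2 = 1.
  m(A_2) = 10 - 8 = 2.
  m(A_3) = 45/4 - 41/4 = 1.
  m(A_4) = 57/4 - 49/4 = 2.
  m(A_5) = 17 - 29/2 = 5/2.
Contributions c_i * m(A_i):
  (5/3) * (1) = 5/3.
  (-1) * (2) = -2.
  (-1/2) * (1) = -1/2.
  (-1) * (2) = -2.
  (-2) * (5/2) = -5.
Total: 5/3 - 2 - 1/2 - 2 - 5 = -47/6.

-47/6


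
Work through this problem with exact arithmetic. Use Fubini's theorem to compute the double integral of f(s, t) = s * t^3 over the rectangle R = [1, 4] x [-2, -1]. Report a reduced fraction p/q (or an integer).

f(s, t) is a tensor product of a function of s and a function of t, and both factors are bounded continuous (hence Lebesgue integrable) on the rectangle, so Fubini's theorem applies:
  integral_R f d(m x m) = (integral_a1^b1 s ds) * (integral_a2^b2 t^3 dt).
Inner integral in s: integral_{1}^{4} s ds = (4^2 - 1^2)/2
  = 15/2.
Inner integral in t: integral_{-2}^{-1} t^3 dt = ((-1)^4 - (-2)^4)/4
  = -15/4.
Product: (15/2) * (-15/4) = -225/8.

-225/8


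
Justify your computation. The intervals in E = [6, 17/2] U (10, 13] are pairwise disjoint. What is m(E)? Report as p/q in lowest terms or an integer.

For pairwise disjoint intervals, m(union_i I_i) = sum_i m(I_i),
and m is invariant under swapping open/closed endpoints (single points have measure 0).
So m(E) = sum_i (b_i - a_i).
  I_1 has length 17/2 - 6 = 5/2.
  I_2 has length 13 - 10 = 3.
Summing:
  m(E) = 5/2 + 3 = 11/2.

11/2


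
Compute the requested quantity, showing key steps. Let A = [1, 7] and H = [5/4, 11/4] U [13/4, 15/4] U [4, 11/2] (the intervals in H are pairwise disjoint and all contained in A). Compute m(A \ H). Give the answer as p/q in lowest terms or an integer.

The ambient interval has length m(A) = 7 - 1 = 6.
Since the holes are disjoint and sit inside A, by finite additivity
  m(H) = sum_i (b_i - a_i), and m(A \ H) = m(A) - m(H).
Computing the hole measures:
  m(H_1) = 11/4 - 5/4 = 3/2.
  m(H_2) = 15/4 - 13/4 = 1/2.
  m(H_3) = 11/2 - 4 = 3/2.
Summed: m(H) = 3/2 + 1/2 + 3/2 = 7/2.
So m(A \ H) = 6 - 7/2 = 5/2.

5/2


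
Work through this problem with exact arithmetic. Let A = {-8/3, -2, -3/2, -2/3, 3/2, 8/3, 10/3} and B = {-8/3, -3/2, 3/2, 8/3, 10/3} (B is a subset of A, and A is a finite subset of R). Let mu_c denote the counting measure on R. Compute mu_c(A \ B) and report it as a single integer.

Counting measure assigns mu_c(E) = |E| (number of elements) when E is finite. For B subset A, A \ B is the set of elements of A not in B, so |A \ B| = |A| - |B|.
|A| = 7, |B| = 5, so mu_c(A \ B) = 7 - 5 = 2.

2


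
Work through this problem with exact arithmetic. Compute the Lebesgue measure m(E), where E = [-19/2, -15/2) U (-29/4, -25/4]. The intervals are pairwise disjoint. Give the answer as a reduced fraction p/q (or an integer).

For pairwise disjoint intervals, m(union_i I_i) = sum_i m(I_i),
and m is invariant under swapping open/closed endpoints (single points have measure 0).
So m(E) = sum_i (b_i - a_i).
  I_1 has length -15/2 - (-19/2) = 2.
  I_2 has length -25/4 - (-29/4) = 1.
Summing:
  m(E) = 2 + 1 = 3.

3


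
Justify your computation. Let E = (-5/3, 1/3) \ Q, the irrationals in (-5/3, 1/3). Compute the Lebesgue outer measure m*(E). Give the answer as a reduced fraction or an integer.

The interval I = (-5/3, 1/3) has m(I) = 1/3 - (-5/3) = 2 (endpoints are measure-zero, so open/closed/half-open agree). Write I = (I cap Q) u (I \ Q). The rationals in I are countable, so m*(I cap Q) = 0 (cover each rational by intervals whose total length is arbitrarily small). By countable subadditivity m*(I) <= m*(I cap Q) + m*(I \ Q), hence m*(I \ Q) >= m(I) = 2. The reverse inequality m*(I \ Q) <= m*(I) = 2 is trivial since (I \ Q) is a subset of I. Therefore m*(I \ Q) = 2.

2


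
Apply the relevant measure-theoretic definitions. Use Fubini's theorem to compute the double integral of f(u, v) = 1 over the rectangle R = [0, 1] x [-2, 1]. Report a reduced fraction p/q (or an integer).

f(u, v) is a tensor product of a function of u and a function of v, and both factors are bounded continuous (hence Lebesgue integrable) on the rectangle, so Fubini's theorem applies:
  integral_R f d(m x m) = (integral_a1^b1 1 du) * (integral_a2^b2 1 dv).
Inner integral in u: integral_{0}^{1} 1 du = (1^1 - 0^1)/1
  = 1.
Inner integral in v: integral_{-2}^{1} 1 dv = (1^1 - (-2)^1)/1
  = 3.
Product: (1) * (3) = 3.

3


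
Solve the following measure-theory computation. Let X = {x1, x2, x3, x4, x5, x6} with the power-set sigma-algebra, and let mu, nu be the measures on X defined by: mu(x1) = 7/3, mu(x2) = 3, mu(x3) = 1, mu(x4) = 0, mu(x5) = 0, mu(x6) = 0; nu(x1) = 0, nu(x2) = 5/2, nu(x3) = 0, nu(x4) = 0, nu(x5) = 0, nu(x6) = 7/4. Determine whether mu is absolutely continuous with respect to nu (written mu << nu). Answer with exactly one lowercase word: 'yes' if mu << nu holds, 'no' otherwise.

mu << nu means: every nu-null measurable set is also mu-null; equivalently, for every atom x, if nu({x}) = 0 then mu({x}) = 0.
Checking each atom:
  x1: nu = 0, mu = 7/3 > 0 -> violates mu << nu.
  x2: nu = 5/2 > 0 -> no constraint.
  x3: nu = 0, mu = 1 > 0 -> violates mu << nu.
  x4: nu = 0, mu = 0 -> consistent with mu << nu.
  x5: nu = 0, mu = 0 -> consistent with mu << nu.
  x6: nu = 7/4 > 0 -> no constraint.
The atom(s) x1, x3 violate the condition (nu = 0 but mu > 0). Therefore mu is NOT absolutely continuous w.r.t. nu.

no


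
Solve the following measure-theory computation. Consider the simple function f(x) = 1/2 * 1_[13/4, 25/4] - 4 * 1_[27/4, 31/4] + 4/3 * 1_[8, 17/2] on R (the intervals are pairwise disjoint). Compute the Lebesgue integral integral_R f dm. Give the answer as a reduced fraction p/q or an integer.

For a simple function f = sum_i c_i * 1_{A_i} with disjoint A_i,
  integral f dm = sum_i c_i * m(A_i).
Lengths of the A_i:
  m(A_1) = 25/4 - 13/4 = 3.
  m(A_2) = 31/4 - 27/4 = 1.
  m(A_3) = 17/2 - 8 = 1/2.
Contributions c_i * m(A_i):
  (1/2) * (3) = 3/2.
  (-4) * (1) = -4.
  (4/3) * (1/2) = 2/3.
Total: 3/2 - 4 + 2/3 = -11/6.

-11/6


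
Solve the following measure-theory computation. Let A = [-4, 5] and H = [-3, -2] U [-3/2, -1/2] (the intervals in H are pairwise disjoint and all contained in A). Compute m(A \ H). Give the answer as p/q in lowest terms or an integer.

The ambient interval has length m(A) = 5 - (-4) = 9.
Since the holes are disjoint and sit inside A, by finite additivity
  m(H) = sum_i (b_i - a_i), and m(A \ H) = m(A) - m(H).
Computing the hole measures:
  m(H_1) = -2 - (-3) = 1.
  m(H_2) = -1/2 - (-3/2) = 1.
Summed: m(H) = 1 + 1 = 2.
So m(A \ H) = 9 - 2 = 7.

7


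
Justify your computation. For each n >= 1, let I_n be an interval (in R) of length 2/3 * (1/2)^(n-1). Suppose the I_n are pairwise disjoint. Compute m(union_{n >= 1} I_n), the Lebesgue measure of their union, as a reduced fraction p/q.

By countable additivity of the Lebesgue measure on pairwise disjoint measurable sets,
  m(union_{n >= 1} I_n) = sum_{n >= 1} m(I_n) = sum_{n >= 1} a * r^(n-1),
  with a = 2/3 and r = 1/2.
Since 0 < r = 1/2 < 1, the geometric series converges:
  sum_{n >= 1} a * r^(n-1) = a / (1 - r).
  = 2/3 / (1 - 1/2)
  = 2/3 / (1/2)
  = 4/3.

4/3


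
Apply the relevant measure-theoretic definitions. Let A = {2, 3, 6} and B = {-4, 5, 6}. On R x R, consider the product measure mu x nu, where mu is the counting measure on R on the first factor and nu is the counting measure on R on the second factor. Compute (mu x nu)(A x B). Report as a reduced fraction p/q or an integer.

For a measurable rectangle A x B, the product measure satisfies
  (mu x nu)(A x B) = mu(A) * nu(B).
  mu(A) = 3.
  nu(B) = 3.
  (mu x nu)(A x B) = 3 * 3 = 9.

9


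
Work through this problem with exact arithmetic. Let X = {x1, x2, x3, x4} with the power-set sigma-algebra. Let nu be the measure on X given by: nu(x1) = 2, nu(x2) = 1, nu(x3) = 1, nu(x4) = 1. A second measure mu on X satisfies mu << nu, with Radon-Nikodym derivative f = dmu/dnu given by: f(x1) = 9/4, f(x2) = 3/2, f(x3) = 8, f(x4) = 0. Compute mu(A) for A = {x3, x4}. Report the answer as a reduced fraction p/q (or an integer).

By the defining property of the Radon-Nikodym derivative, for every measurable set A,
  mu(A) = integral_A f dnu.
Since nu is a discrete measure concentrated on the atoms of X, the integral over A reduces to the sum
  mu(A) = sum_{x in A} f(x) * nu({x}).
Computing each term:
  x3: f(x3) * nu(x3) = 8 * 1 = 8.
  x4: f(x4) * nu(x4) = 0 * 1 = 0.
Summing: mu(A) = 8 + 0 = 8.

8


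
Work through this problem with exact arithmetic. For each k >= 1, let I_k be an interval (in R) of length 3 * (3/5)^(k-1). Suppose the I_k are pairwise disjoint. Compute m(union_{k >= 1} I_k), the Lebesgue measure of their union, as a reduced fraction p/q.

By countable additivity of the Lebesgue measure on pairwise disjoint measurable sets,
  m(union_{k >= 1} I_k) = sum_{k >= 1} m(I_k) = sum_{k >= 1} a * r^(k-1),
  with a = 3 and r = 3/5.
Since 0 < r = 3/5 < 1, the geometric series converges:
  sum_{k >= 1} a * r^(k-1) = a / (1 - r).
  = 3 / (1 - 3/5)
  = 3 / (2/5)
  = 15/2.

15/2


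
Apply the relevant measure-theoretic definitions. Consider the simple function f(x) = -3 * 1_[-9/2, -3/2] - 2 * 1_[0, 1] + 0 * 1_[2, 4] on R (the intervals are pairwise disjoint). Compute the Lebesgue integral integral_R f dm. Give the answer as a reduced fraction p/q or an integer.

For a simple function f = sum_i c_i * 1_{A_i} with disjoint A_i,
  integral f dm = sum_i c_i * m(A_i).
Lengths of the A_i:
  m(A_1) = -3/2 - (-9/2) = 3.
  m(A_2) = 1 - 0 = 1.
  m(A_3) = 4 - 2 = 2.
Contributions c_i * m(A_i):
  (-3) * (3) = -9.
  (-2) * (1) = -2.
  (0) * (2) = 0.
Total: -9 - 2 + 0 = -11.

-11


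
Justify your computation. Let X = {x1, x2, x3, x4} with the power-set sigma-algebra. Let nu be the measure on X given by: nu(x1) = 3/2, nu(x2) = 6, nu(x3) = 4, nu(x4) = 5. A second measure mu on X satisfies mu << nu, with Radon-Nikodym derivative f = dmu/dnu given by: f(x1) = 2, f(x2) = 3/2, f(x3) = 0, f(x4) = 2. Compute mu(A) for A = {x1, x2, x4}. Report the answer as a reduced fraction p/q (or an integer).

By the defining property of the Radon-Nikodym derivative, for every measurable set A,
  mu(A) = integral_A f dnu.
Since nu is a discrete measure concentrated on the atoms of X, the integral over A reduces to the sum
  mu(A) = sum_{x in A} f(x) * nu({x}).
Computing each term:
  x1: f(x1) * nu(x1) = 2 * 3/2 = 3.
  x2: f(x2) * nu(x2) = 3/2 * 6 = 9.
  x4: f(x4) * nu(x4) = 2 * 5 = 10.
Summing: mu(A) = 3 + 9 + 10 = 22.

22


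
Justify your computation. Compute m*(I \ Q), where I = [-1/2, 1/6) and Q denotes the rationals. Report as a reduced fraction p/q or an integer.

The interval I = [-1/2, 1/6) has m(I) = 1/6 - (-1/2) = 2/3 (endpoints are measure-zero, so open/closed/half-open agree). Write I = (I cap Q) u (I \ Q). The rationals in I are countable, so m*(I cap Q) = 0 (cover each rational by intervals whose total length is arbitrarily small). By countable subadditivity m*(I) <= m*(I cap Q) + m*(I \ Q), hence m*(I \ Q) >= m(I) = 2/3. The reverse inequality m*(I \ Q) <= m*(I) = 2/3 is trivial since (I \ Q) is a subset of I. Therefore m*(I \ Q) = 2/3.

2/3


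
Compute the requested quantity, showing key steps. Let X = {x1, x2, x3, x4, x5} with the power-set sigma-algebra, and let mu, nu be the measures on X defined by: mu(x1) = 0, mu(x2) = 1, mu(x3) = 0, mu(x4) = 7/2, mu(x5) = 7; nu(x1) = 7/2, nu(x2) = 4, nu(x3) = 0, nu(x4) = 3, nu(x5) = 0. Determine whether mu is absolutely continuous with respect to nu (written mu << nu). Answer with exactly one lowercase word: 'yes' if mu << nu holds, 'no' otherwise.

mu << nu means: every nu-null measurable set is also mu-null; equivalently, for every atom x, if nu({x}) = 0 then mu({x}) = 0.
Checking each atom:
  x1: nu = 7/2 > 0 -> no constraint.
  x2: nu = 4 > 0 -> no constraint.
  x3: nu = 0, mu = 0 -> consistent with mu << nu.
  x4: nu = 3 > 0 -> no constraint.
  x5: nu = 0, mu = 7 > 0 -> violates mu << nu.
The atom(s) x5 violate the condition (nu = 0 but mu > 0). Therefore mu is NOT absolutely continuous w.r.t. nu.

no


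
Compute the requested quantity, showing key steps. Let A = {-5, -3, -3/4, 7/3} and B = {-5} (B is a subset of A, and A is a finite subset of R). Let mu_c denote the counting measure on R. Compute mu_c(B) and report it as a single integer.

Counting measure assigns mu_c(E) = |E| (number of elements) when E is finite.
B has 1 element(s), so mu_c(B) = 1.

1


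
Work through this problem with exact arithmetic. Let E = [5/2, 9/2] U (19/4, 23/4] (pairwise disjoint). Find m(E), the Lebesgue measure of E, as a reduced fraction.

For pairwise disjoint intervals, m(union_i I_i) = sum_i m(I_i),
and m is invariant under swapping open/closed endpoints (single points have measure 0).
So m(E) = sum_i (b_i - a_i).
  I_1 has length 9/2 - 5/2 = 2.
  I_2 has length 23/4 - 19/4 = 1.
Summing:
  m(E) = 2 + 1 = 3.

3


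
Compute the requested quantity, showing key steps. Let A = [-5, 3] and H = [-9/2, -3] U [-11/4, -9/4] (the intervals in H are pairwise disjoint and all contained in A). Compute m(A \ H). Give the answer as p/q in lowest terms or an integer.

The ambient interval has length m(A) = 3 - (-5) = 8.
Since the holes are disjoint and sit inside A, by finite additivity
  m(H) = sum_i (b_i - a_i), and m(A \ H) = m(A) - m(H).
Computing the hole measures:
  m(H_1) = -3 - (-9/2) = 3/2.
  m(H_2) = -9/4 - (-11/4) = 1/2.
Summed: m(H) = 3/2 + 1/2 = 2.
So m(A \ H) = 8 - 2 = 6.

6


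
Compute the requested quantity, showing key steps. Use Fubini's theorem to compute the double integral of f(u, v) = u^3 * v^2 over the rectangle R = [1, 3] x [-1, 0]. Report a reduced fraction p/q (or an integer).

f(u, v) is a tensor product of a function of u and a function of v, and both factors are bounded continuous (hence Lebesgue integrable) on the rectangle, so Fubini's theorem applies:
  integral_R f d(m x m) = (integral_a1^b1 u^3 du) * (integral_a2^b2 v^2 dv).
Inner integral in u: integral_{1}^{3} u^3 du = (3^4 - 1^4)/4
  = 20.
Inner integral in v: integral_{-1}^{0} v^2 dv = (0^3 - (-1)^3)/3
  = 1/3.
Product: (20) * (1/3) = 20/3.

20/3


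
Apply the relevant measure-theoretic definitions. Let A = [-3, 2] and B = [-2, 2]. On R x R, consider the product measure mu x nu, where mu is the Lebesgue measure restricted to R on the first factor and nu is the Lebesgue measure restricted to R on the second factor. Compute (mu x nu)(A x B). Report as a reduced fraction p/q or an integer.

For a measurable rectangle A x B, the product measure satisfies
  (mu x nu)(A x B) = mu(A) * nu(B).
  mu(A) = 5.
  nu(B) = 4.
  (mu x nu)(A x B) = 5 * 4 = 20.

20


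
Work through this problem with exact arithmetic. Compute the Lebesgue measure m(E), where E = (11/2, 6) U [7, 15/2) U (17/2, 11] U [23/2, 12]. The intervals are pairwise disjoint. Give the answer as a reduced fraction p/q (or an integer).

For pairwise disjoint intervals, m(union_i I_i) = sum_i m(I_i),
and m is invariant under swapping open/closed endpoints (single points have measure 0).
So m(E) = sum_i (b_i - a_i).
  I_1 has length 6 - 11/2 = 1/2.
  I_2 has length 15/2 - 7 = 1/2.
  I_3 has length 11 - 17/2 = 5/2.
  I_4 has length 12 - 23/2 = 1/2.
Summing:
  m(E) = 1/2 + 1/2 + 5/2 + 1/2 = 4.

4


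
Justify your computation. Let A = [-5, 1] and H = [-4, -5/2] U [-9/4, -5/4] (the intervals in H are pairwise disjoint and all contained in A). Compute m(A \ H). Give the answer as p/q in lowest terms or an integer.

The ambient interval has length m(A) = 1 - (-5) = 6.
Since the holes are disjoint and sit inside A, by finite additivity
  m(H) = sum_i (b_i - a_i), and m(A \ H) = m(A) - m(H).
Computing the hole measures:
  m(H_1) = -5/2 - (-4) = 3/2.
  m(H_2) = -5/4 - (-9/4) = 1.
Summed: m(H) = 3/2 + 1 = 5/2.
So m(A \ H) = 6 - 5/2 = 7/2.

7/2


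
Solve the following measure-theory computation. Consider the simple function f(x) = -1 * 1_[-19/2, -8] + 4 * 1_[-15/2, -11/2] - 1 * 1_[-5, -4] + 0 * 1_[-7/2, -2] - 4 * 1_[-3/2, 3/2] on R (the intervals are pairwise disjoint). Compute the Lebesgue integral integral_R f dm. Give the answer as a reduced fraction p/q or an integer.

For a simple function f = sum_i c_i * 1_{A_i} with disjoint A_i,
  integral f dm = sum_i c_i * m(A_i).
Lengths of the A_i:
  m(A_1) = -8 - (-19/2) = 3/2.
  m(A_2) = -11/2 - (-15/2) = 2.
  m(A_3) = -4 - (-5) = 1.
  m(A_4) = -2 - (-7/2) = 3/2.
  m(A_5) = 3/2 - (-3/2) = 3.
Contributions c_i * m(A_i):
  (-1) * (3/2) = -3/2.
  (4) * (2) = 8.
  (-1) * (1) = -1.
  (0) * (3/2) = 0.
  (-4) * (3) = -12.
Total: -3/2 + 8 - 1 + 0 - 12 = -13/2.

-13/2
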